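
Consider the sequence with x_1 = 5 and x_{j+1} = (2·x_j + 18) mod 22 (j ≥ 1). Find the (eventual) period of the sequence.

We have x_1 = 5, x_2 = 6, x_3 = 8, x_4 = 12, x_5 = 20, x_6 = 14, x_7 = 2, x_8 = 0, x_9 = 18, x_{10} = 10, x_{11} = 16, x_{12} = 6.
Since x_{12} = x_2 = 6, the sequence is eventually periodic: after a pre-period of length 1 it cycles with period 10.

10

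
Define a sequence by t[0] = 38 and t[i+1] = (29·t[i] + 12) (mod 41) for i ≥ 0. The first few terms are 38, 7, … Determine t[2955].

t[0] = 38; t[1] = 7; t[2] = 10; t[3] = 15; t[4] = 37; t[5] = 19; t[6] = 30; t[7] = 21; t[8] = 6; t[9] = 22; t[10] = 35; t[11] = 2; t[12] = 29; t[13] = 33; t[14] = 26; t[15] = 28; t[16] = 4; t[17] = 5; t[18] = 34; t[19] = 14; t[20] = 8; t[21] = 39; t[22] = 36; t[23] = 31; t[24] = 9; t[25] = 27; t[26] = 16; t[27] = 25; t[28] = 40; t[29] = 24; t[30] = 11; t[31] = 3; t[32] = 17; t[33] = 13; t[34] = 20; t[35] = 18; t[36] = 1; t[37] = 0; t[38] = 12; t[39] = 32; t[40] = 38.
Since t[40] = t[0] = 38, the sequence is periodic with period 40.
So t[2955] = t[0 + ((2955-0) mod 40)] = t[35] = 18.

18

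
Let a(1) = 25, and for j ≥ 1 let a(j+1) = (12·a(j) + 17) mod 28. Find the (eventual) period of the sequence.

We have a(1) = 25; a(2) = 9; a(3) = 13; a(4) = 5; a(5) = 21; a(6) = 17; a(7) = 25.
The sequence repeats with period 6.

6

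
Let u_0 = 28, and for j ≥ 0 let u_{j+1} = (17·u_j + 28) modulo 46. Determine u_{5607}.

Computing terms: u_0 = 28, u_1 = 44, u_2 = 40, u_3 = 18, u_4 = 12, u_5 = 2, u_6 = 16, u_7 = 24, u_8 = 22, u_9 = 34, u_{10} = 8, u_{11} = 26, u_{12} = 10, u_{13} = 14, u_{14} = 36, u_{15} = 42, u_{16} = 6, u_{17} = 38, u_{18} = 30, u_{19} = 32, u_{20} = 20, u_{21} = 0, u_{22} = 28.
Since u_{22} = u_0 = 28, the sequence is periodic with period 22.
So u_{5607} = u_{0 + ((5607-0) mod 22)} = u_{19} = 32.

32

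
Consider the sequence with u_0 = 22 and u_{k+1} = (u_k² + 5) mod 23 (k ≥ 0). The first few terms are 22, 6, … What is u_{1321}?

0

Computing terms: u_0 = 22,  u_1 = 6,  u_2 = 18,  u_3 = 7,  u_4 = 8,  u_5 = 0,  u_6 = 5,  u_7 = 7.
Since u_7 = u_3 = 7, the sequence is eventually periodic: after a pre-period of length 3 it cycles with period 4.
For k ≥ 3, u_k depends only on (k - 3) mod 4. (1321 - 3) mod 4 = 2, so u_{1321} = u_5 = 0.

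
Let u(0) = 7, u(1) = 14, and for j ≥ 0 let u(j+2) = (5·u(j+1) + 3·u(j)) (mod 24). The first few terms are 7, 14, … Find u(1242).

We have u(0) = 7,  u(1) = 14,  u(2) = 19,  u(3) = 17,  u(4) = 22,  u(5) = 17,  u(6) = 7,  u(7) = 14.
Since (u(6), u(7)) = (u(0), u(1)) = (7, 14) (two consecutive terms determine the rest), the sequence is periodic with period 6.
So u(1242) = u(0 + ((1242-0) mod 6)) = u(0) = 7.

7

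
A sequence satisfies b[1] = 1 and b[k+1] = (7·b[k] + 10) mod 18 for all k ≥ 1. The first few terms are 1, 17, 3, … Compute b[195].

Computing terms: b[1] = 1, b[2] = 17, b[3] = 3, b[4] = 13, b[5] = 11, b[6] = 15, b[7] = 7, b[8] = 5, b[9] = 9, b[10] = 1.
The sequence repeats with period 9.
(195 - 1) mod 9 = 5, so b[195] = b[6] = 15.

15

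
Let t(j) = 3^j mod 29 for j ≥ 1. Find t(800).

t(1) = 3,  t(2) = 9,  t(3) = 27,  t(4) = 23,  t(5) = 11,  t(6) = 4,  t(7) = 12,  t(8) = 7,  t(9) = 21,  t(10) = 5,  t(11) = 15,  t(12) = 16,  t(13) = 19,  t(14) = 28,  t(15) = 26,  t(16) = 20,  t(17) = 2,  t(18) = 6,  t(19) = 18,  t(20) = 25,  t(21) = 17,  t(22) = 22,  t(23) = 8,  t(24) = 24,  t(25) = 14,  t(26) = 13,  t(27) = 10,  t(28) = 1,  t(29) = 3.
The sequence repeats with period 28.
So t(800) = t(1 + ((800-1) mod 28)) = t(16) = 20.

20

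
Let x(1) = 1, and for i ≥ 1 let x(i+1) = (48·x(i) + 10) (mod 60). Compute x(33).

We have x(1) = 1; x(2) = 58; x(3) = 34; x(4) = 22; x(5) = 46; x(6) = 58.
Since x(6) = x(2) = 58, the sequence is eventually periodic: after a pre-period of length 1 it cycles with period 4.
For i ≥ 2, x(i) depends only on (i - 2) mod 4. (33 - 2) mod 4 = 3, so x(33) = x(5) = 46.

46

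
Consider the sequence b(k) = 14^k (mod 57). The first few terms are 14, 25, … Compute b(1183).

2

Listing terms: b(1) = 14, b(2) = 25, b(3) = 8, b(4) = 55, b(5) = 29, b(6) = 7, b(7) = 41, b(8) = 4, b(9) = 56, b(10) = 43, b(11) = 32, b(12) = 49, b(13) = 2, b(14) = 28, b(15) = 50, b(16) = 16, b(17) = 53, b(18) = 1, b(19) = 14.
Since b(19) = b(1) = 14, the sequence is periodic with period 18.
So b(1183) = b(1 + ((1183-1) mod 18)) = b(13) = 2.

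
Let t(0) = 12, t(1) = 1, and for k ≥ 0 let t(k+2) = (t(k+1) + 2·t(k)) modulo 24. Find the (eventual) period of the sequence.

We have t(0) = 12; t(1) = 1; t(2) = 1; t(3) = 3; t(4) = 5; t(5) = 11; t(6) = 21; t(7) = 19; t(8) = 13; t(9) = 3; t(10) = 5.
Since (t(9), t(10)) = (t(3), t(4)) = (3, 5) (two consecutive terms determine the rest), the sequence is eventually periodic: after a pre-period of length 3 it cycles with period 6.

6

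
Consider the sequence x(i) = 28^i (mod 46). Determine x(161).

x(0) = 1,  x(1) = 28,  x(2) = 2,  x(3) = 10,  x(4) = 4,  x(5) = 20,  x(6) = 8,  x(7) = 40,  x(8) = 16,  x(9) = 34,  x(10) = 32,  x(11) = 22,  x(12) = 18,  x(13) = 44,  x(14) = 36,  x(15) = 42,  x(16) = 26,  x(17) = 38,  x(18) = 6,  x(19) = 30,  x(20) = 12,  x(21) = 14,  x(22) = 24,  x(23) = 28.
Since x(23) = x(1) = 28, the sequence is eventually periodic: after a pre-period of length 1 it cycles with period 22.
For i ≥ 1, x(i) depends only on (i - 1) mod 22. (161 - 1) mod 22 = 6, so x(161) = x(7) = 40.

40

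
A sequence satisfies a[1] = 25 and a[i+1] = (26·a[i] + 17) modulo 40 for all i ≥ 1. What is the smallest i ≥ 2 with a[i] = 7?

7

Listing terms: a[1] = 25; a[2] = 27; a[3] = 39; a[4] = 31; a[5] = 23; a[6] = 15; a[7] = 7; a[8] = 39.
Since a[8] = a[3] = 39, the sequence is eventually periodic: after a pre-period of length 2 it cycles with period 5.
The value 7 first appears (with i ≥ 2) at a[7].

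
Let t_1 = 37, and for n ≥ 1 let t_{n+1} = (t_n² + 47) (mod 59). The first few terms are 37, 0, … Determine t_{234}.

14

Listing terms: t_1 = 37, t_2 = 0, t_3 = 47, t_4 = 14, t_5 = 7, t_6 = 37.
Since t_6 = t_1 = 37, the sequence is periodic with period 5.
(234 - 1) mod 5 = 3, so t_{234} = t_4 = 14.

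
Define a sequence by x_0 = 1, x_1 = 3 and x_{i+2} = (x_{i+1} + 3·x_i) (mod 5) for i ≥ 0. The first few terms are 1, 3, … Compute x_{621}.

0

x_0 = 1, x_1 = 3, x_2 = 1, x_3 = 0, x_4 = 3, x_5 = 3, x_6 = 2, x_7 = 1, x_8 = 2, x_9 = 0, x_{10} = 1, x_{11} = 1, x_{12} = 4, x_{13} = 2, x_{14} = 4, x_{15} = 0, x_{16} = 2, x_{17} = 2, x_{18} = 3, x_{19} = 4, x_{20} = 3, x_{21} = 0, x_{22} = 4, x_{23} = 4, x_{24} = 1, x_{25} = 3.
The sequence repeats with period 24.
So x_{621} = x_{0 + ((621-0) mod 24)} = x_{21} = 0.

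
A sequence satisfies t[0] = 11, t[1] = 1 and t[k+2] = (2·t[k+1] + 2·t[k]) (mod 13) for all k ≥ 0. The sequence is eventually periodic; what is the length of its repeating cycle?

Computing terms: t[0] = 11, t[1] = 1, t[2] = 11, t[3] = 11, t[4] = 5, t[5] = 6, t[6] = 9, t[7] = 4, t[8] = 0, t[9] = 8, t[10] = 3, t[11] = 9, t[12] = 11, t[13] = 1.
Since (t[12], t[13]) = (t[0], t[1]) = (11, 1) (two consecutive terms determine the rest), the sequence is periodic with period 12.

12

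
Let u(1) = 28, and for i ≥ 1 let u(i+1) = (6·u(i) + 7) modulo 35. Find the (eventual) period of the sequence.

5

Listing terms: u(1) = 28; u(2) = 0; u(3) = 7; u(4) = 14; u(5) = 21; u(6) = 28.
The sequence repeats with period 5.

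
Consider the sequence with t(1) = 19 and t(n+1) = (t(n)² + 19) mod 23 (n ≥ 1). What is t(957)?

Computing terms: t(1) = 19, t(2) = 12, t(3) = 2, t(4) = 0, t(5) = 19.
Since t(5) = t(1) = 19, the sequence is periodic with period 4.
(957 - 1) mod 4 = 0, so t(957) = t(1) = 19.

19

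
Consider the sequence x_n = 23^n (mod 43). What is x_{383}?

We have x_0 = 1; x_1 = 23; x_2 = 13; x_3 = 41; x_4 = 40; x_5 = 17; x_6 = 4; x_7 = 6; x_8 = 9; x_9 = 35; x_{10} = 31; x_{11} = 25; x_{12} = 16; x_{13} = 24; x_{14} = 36; x_{15} = 11; x_{16} = 38; x_{17} = 14; x_{18} = 21; x_{19} = 10; x_{20} = 15; x_{21} = 1.
The sequence repeats with period 21.
(383 - 0) mod 21 = 5, so x_{383} = x_5 = 17.

17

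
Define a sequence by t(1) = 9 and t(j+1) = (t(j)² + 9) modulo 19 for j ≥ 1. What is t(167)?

7

We have t(1) = 9; t(2) = 14; t(3) = 15; t(4) = 6; t(5) = 7; t(6) = 1; t(7) = 10; t(8) = 14.
Since t(8) = t(2) = 14, the sequence is eventually periodic: after a pre-period of length 1 it cycles with period 6.
For j ≥ 2, t(j) depends only on (j - 2) mod 6. (167 - 2) mod 6 = 3, so t(167) = t(5) = 7.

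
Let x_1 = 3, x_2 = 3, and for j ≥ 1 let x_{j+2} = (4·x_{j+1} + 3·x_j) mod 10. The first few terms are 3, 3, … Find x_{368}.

Listing terms: x_1 = 3, x_2 = 3, x_3 = 1, x_4 = 3, x_5 = 5, x_6 = 9, x_7 = 1, x_8 = 1, x_9 = 7, x_{10} = 1, x_{11} = 5, x_{12} = 3, x_{13} = 7, x_{14} = 7, x_{15} = 9, x_{16} = 7, x_{17} = 5, x_{18} = 1, x_{19} = 9, x_{20} = 9, x_{21} = 3, x_{22} = 9, x_{23} = 5, x_{24} = 7, x_{25} = 3, x_{26} = 3.
Since (x_{25}, x_{26}) = (x_1, x_2) = (3, 3) (two consecutive terms determine the rest), the sequence is periodic with period 24.
So x_{368} = x_{1 + ((368-1) mod 24)} = x_8 = 1.

1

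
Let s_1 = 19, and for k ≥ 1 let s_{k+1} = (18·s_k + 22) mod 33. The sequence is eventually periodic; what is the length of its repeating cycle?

We have s_1 = 19; s_2 = 1; s_3 = 7; s_4 = 16; s_5 = 13; s_6 = 25; s_7 = 10; s_8 = 4; s_9 = 28; s_{10} = 31; s_{11} = 19.
Since s_{11} = s_1 = 19, the sequence is periodic with period 10.

10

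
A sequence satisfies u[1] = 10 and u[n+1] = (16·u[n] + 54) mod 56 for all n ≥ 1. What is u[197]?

46

We have u[1] = 10, u[2] = 46, u[3] = 6, u[4] = 38, u[5] = 46.
Since u[5] = u[2] = 46, the sequence is eventually periodic: after a pre-period of length 1 it cycles with period 3.
For n ≥ 2, u[n] depends only on (n - 2) mod 3. (197 - 2) mod 3 = 0, so u[197] = u[2] = 46.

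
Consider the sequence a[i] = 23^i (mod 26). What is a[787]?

23

Listing terms: a[1] = 23; a[2] = 9; a[3] = 25; a[4] = 3; a[5] = 17; a[6] = 1; a[7] = 23.
The sequence repeats with period 6.
(787 - 1) mod 6 = 0, so a[787] = a[1] = 23.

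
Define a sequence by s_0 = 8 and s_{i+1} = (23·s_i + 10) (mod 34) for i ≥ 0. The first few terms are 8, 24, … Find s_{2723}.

16

s_0 = 8, s_1 = 24, s_2 = 18, s_3 = 16, s_4 = 4, s_5 = 0, s_6 = 10, s_7 = 2, s_8 = 22, s_9 = 6, s_{10} = 12, s_{11} = 14, s_{12} = 26, s_{13} = 30, s_{14} = 20, s_{15} = 28, s_{16} = 8.
The sequence repeats with period 16.
So s_{2723} = s_{0 + ((2723-0) mod 16)} = s_3 = 16.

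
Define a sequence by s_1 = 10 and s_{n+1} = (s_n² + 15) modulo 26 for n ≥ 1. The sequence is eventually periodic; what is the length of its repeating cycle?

Computing terms: s_1 = 10, s_2 = 11, s_3 = 6, s_4 = 25, s_5 = 16, s_6 = 11.
Since s_6 = s_2 = 11, the sequence is eventually periodic: after a pre-period of length 1 it cycles with period 4.

4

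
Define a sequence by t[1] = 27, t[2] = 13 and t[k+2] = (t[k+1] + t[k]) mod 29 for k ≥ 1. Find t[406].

15

We have t[1] = 27,  t[2] = 13,  t[3] = 11,  t[4] = 24,  t[5] = 6,  t[6] = 1,  t[7] = 7,  t[8] = 8,  t[9] = 15,  t[10] = 23,  t[11] = 9,  t[12] = 3,  t[13] = 12,  t[14] = 15,  t[15] = 27,  t[16] = 13.
The sequence repeats with period 14.
(406 - 1) mod 14 = 13, so t[406] = t[14] = 15.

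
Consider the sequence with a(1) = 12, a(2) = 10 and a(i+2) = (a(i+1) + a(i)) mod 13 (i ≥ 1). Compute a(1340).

6

Listing terms: a(1) = 12,  a(2) = 10,  a(3) = 9,  a(4) = 6,  a(5) = 2,  a(6) = 8,  a(7) = 10,  a(8) = 5,  a(9) = 2,  a(10) = 7,  a(11) = 9,  a(12) = 3,  a(13) = 12,  a(14) = 2,  a(15) = 1,  a(16) = 3,  a(17) = 4,  a(18) = 7,  a(19) = 11,  a(20) = 5,  a(21) = 3,  a(22) = 8,  a(23) = 11,  a(24) = 6,  a(25) = 4,  a(26) = 10,  a(27) = 1,  a(28) = 11,  a(29) = 12,  a(30) = 10.
The sequence repeats with period 28.
(1340 - 1) mod 28 = 23, so a(1340) = a(24) = 6.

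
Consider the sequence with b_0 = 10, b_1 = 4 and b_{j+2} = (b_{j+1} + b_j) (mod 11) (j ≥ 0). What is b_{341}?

Listing terms: b_0 = 10, b_1 = 4, b_2 = 3, b_3 = 7, b_4 = 10, b_5 = 6, b_6 = 5, b_7 = 0, b_8 = 5, b_9 = 5, b_{10} = 10, b_{11} = 4.
The sequence repeats with period 10.
So b_{341} = b_{0 + ((341-0) mod 10)} = b_1 = 4.

4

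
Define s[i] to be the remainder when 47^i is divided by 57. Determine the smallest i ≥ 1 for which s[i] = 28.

Listing terms: s[0] = 1; s[1] = 47; s[2] = 43; s[3] = 26; s[4] = 25; s[5] = 35; s[6] = 49; s[7] = 23; s[8] = 55; s[9] = 20; s[10] = 28; s[11] = 5; s[12] = 7; s[13] = 44; s[14] = 16; s[15] = 11; s[16] = 4; s[17] = 17; s[18] = 1.
The sequence repeats with period 18.
The value 28 first appears (with i ≥ 1) at s[10].

10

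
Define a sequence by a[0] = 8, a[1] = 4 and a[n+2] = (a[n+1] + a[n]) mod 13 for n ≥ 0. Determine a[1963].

Listing terms: a[0] = 8; a[1] = 4; a[2] = 12; a[3] = 3; a[4] = 2; a[5] = 5; a[6] = 7; a[7] = 12; a[8] = 6; a[9] = 5; a[10] = 11; a[11] = 3; a[12] = 1; a[13] = 4; a[14] = 5; a[15] = 9; a[16] = 1; a[17] = 10; a[18] = 11; a[19] = 8; a[20] = 6; a[21] = 1; a[22] = 7; a[23] = 8; a[24] = 2; a[25] = 10; a[26] = 12; a[27] = 9; a[28] = 8; a[29] = 4.
The sequence repeats with period 28.
(1963 - 0) mod 28 = 3, so a[1963] = a[3] = 3.

3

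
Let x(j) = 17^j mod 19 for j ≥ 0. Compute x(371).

Computing terms: x(0) = 1, x(1) = 17, x(2) = 4, x(3) = 11, x(4) = 16, x(5) = 6, x(6) = 7, x(7) = 5, x(8) = 9, x(9) = 1.
The sequence repeats with period 9.
So x(371) = x(0 + ((371-0) mod 9)) = x(2) = 4.

4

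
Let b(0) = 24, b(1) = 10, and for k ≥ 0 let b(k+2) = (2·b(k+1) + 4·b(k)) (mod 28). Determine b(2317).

16

b(0) = 24; b(1) = 10; b(2) = 4; b(3) = 20; b(4) = 0; b(5) = 24; b(6) = 20; b(7) = 24; b(8) = 16; b(9) = 16; b(10) = 12; b(11) = 4; b(12) = 0; b(13) = 16; b(14) = 4; b(15) = 16; b(16) = 20; b(17) = 20; b(18) = 8; b(19) = 12; b(20) = 0; b(21) = 20; b(22) = 12; b(23) = 20; b(24) = 4; b(25) = 4; b(26) = 24; b(27) = 8; b(28) = 0; b(29) = 4; b(30) = 8; b(31) = 4; b(32) = 12; b(33) = 12; b(34) = 16; b(35) = 24; b(36) = 0; b(37) = 12; b(38) = 24; b(39) = 12; b(40) = 8; b(41) = 8; b(42) = 20; b(43) = 16; b(44) = 0; b(45) = 8; b(46) = 16; b(47) = 8; b(48) = 24; b(49) = 24; b(50) = 4; b(51) = 20.
Since (b(50), b(51)) = (b(2), b(3)) = (4, 20) (two consecutive terms determine the rest), the sequence is eventually periodic: after a pre-period of length 2 it cycles with period 48.
For k ≥ 2, b(k) depends only on (k - 2) mod 48. (2317 - 2) mod 48 = 11, so b(2317) = b(13) = 16.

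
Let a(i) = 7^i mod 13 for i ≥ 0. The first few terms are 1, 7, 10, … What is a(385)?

Computing terms: a(0) = 1,  a(1) = 7,  a(2) = 10,  a(3) = 5,  a(4) = 9,  a(5) = 11,  a(6) = 12,  a(7) = 6,  a(8) = 3,  a(9) = 8,  a(10) = 4,  a(11) = 2,  a(12) = 1.
Since a(12) = a(0) = 1, the sequence is periodic with period 12.
So a(385) = a(0 + ((385-0) mod 12)) = a(1) = 7.

7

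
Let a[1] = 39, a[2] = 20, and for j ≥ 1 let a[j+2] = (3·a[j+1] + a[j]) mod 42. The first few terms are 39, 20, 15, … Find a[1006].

Listing terms: a[1] = 39, a[2] = 20, a[3] = 15, a[4] = 23, a[5] = 0, a[6] = 23, a[7] = 27, a[8] = 20, a[9] = 3, a[10] = 29, a[11] = 6, a[12] = 5, a[13] = 21, a[14] = 26, a[15] = 15, a[16] = 29, a[17] = 18, a[18] = 41, a[19] = 15, a[20] = 2, a[21] = 21, a[22] = 23, a[23] = 6, a[24] = 41, a[25] = 3, a[26] = 8, a[27] = 27, a[28] = 5, a[29] = 0, a[30] = 5, a[31] = 15, a[32] = 8, a[33] = 39, a[34] = 41, a[35] = 36, a[36] = 23, a[37] = 21, a[38] = 2, a[39] = 27, a[40] = 41, a[41] = 24, a[42] = 29, a[43] = 27, a[44] = 26, a[45] = 21, a[46] = 5, a[47] = 36, a[48] = 29, a[49] = 39, a[50] = 20.
Since (a[49], a[50]) = (a[1], a[2]) = (39, 20) (two consecutive terms determine the rest), the sequence is periodic with period 48.
(1006 - 1) mod 48 = 45, so a[1006] = a[46] = 5.

5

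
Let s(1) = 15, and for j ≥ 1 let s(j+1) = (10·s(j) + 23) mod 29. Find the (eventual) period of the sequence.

We have s(1) = 15; s(2) = 28; s(3) = 13; s(4) = 8; s(5) = 16; s(6) = 9; s(7) = 26; s(8) = 22; s(9) = 11; s(10) = 17; s(11) = 19; s(12) = 10; s(13) = 7; s(14) = 6; s(15) = 25; s(16) = 12; s(17) = 27; s(18) = 3; s(19) = 24; s(20) = 2; s(21) = 14; s(22) = 18; s(23) = 0; s(24) = 23; s(25) = 21; s(26) = 1; s(27) = 4; s(28) = 5; s(29) = 15.
Since s(29) = s(1) = 15, the sequence is periodic with period 28.

28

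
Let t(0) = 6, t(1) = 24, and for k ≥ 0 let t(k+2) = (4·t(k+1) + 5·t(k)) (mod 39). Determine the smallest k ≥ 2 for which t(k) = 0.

We have t(0) = 6,  t(1) = 24,  t(2) = 9,  t(3) = 0,  t(4) = 6,  t(5) = 24.
The sequence repeats with period 4.
The value 0 first appears (with k ≥ 2) at t(3).

3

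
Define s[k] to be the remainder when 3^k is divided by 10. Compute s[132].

Listing terms: s[1] = 3,  s[2] = 9,  s[3] = 7,  s[4] = 1,  s[5] = 3.
Since s[5] = s[1] = 3, the sequence is periodic with period 4.
So s[132] = s[1 + ((132-1) mod 4)] = s[4] = 1.

1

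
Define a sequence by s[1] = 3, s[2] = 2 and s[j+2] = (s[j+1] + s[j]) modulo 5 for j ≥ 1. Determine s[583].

Computing terms: s[1] = 3; s[2] = 2; s[3] = 0; s[4] = 2; s[5] = 2; s[6] = 4; s[7] = 1; s[8] = 0; s[9] = 1; s[10] = 1; s[11] = 2; s[12] = 3; s[13] = 0; s[14] = 3; s[15] = 3; s[16] = 1; s[17] = 4; s[18] = 0; s[19] = 4; s[20] = 4; s[21] = 3; s[22] = 2.
Since (s[21], s[22]) = (s[1], s[2]) = (3, 2) (two consecutive terms determine the rest), the sequence is periodic with period 20.
So s[583] = s[1 + ((583-1) mod 20)] = s[3] = 0.

0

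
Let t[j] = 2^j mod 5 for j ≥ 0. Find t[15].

We have t[0] = 1,  t[1] = 2,  t[2] = 4,  t[3] = 3,  t[4] = 1.
The sequence repeats with period 4.
So t[15] = t[0 + ((15-0) mod 4)] = t[3] = 3.

3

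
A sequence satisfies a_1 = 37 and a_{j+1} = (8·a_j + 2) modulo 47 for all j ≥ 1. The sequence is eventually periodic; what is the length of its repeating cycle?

23

Listing terms: a_1 = 37,  a_2 = 16,  a_3 = 36,  a_4 = 8,  a_5 = 19,  a_6 = 13,  a_7 = 12,  a_8 = 4,  a_9 = 34,  a_{10} = 39,  a_{11} = 32,  a_{12} = 23,  a_{13} = 45,  a_{14} = 33,  a_{15} = 31,  a_{16} = 15,  a_{17} = 28,  a_{18} = 38,  a_{19} = 24,  a_{20} = 6,  a_{21} = 3,  a_{22} = 26,  a_{23} = 22,  a_{24} = 37.
The sequence repeats with period 23.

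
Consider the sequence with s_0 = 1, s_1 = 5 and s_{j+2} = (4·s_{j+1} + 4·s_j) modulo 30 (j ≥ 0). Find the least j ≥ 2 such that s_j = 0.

10

Listing terms: s_0 = 1, s_1 = 5, s_2 = 24, s_3 = 26, s_4 = 20, s_5 = 4, s_6 = 6, s_7 = 10, s_8 = 4, s_9 = 26, s_{10} = 0, s_{11} = 14, s_{12} = 26, s_{13} = 10, s_{14} = 24, s_{15} = 16, s_{16} = 10, s_{17} = 14, s_{18} = 6, s_{19} = 20, s_{20} = 14, s_{21} = 16, s_{22} = 0, s_{23} = 4, s_{24} = 16, s_{25} = 20, s_{26} = 24, s_{27} = 26.
Since (s_{26}, s_{27}) = (s_2, s_3) = (24, 26) (two consecutive terms determine the rest), the sequence is eventually periodic: after a pre-period of length 2 it cycles with period 24.
The value 0 first appears (with j ≥ 2) at s_{10}.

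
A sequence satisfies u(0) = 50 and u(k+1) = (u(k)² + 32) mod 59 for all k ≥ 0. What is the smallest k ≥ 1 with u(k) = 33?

Listing terms: u(0) = 50,  u(1) = 54,  u(2) = 57,  u(3) = 36,  u(4) = 30,  u(5) = 47,  u(6) = 58,  u(7) = 33,  u(8) = 0,  u(9) = 32,  u(10) = 53,  u(11) = 9,  u(12) = 54.
Since u(12) = u(1) = 54, the sequence is eventually periodic: after a pre-period of length 1 it cycles with period 11.
The value 33 first appears (with k ≥ 1) at u(7).

7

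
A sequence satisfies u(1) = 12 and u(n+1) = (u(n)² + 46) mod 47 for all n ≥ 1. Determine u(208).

17

We have u(1) = 12, u(2) = 2, u(3) = 3, u(4) = 8, u(5) = 16, u(6) = 20, u(7) = 23, u(8) = 11, u(9) = 26, u(10) = 17, u(11) = 6, u(12) = 35, u(13) = 2.
Since u(13) = u(2) = 2, the sequence is eventually periodic: after a pre-period of length 1 it cycles with period 11.
For n ≥ 2, u(n) depends only on (n - 2) mod 11. (208 - 2) mod 11 = 8, so u(208) = u(10) = 17.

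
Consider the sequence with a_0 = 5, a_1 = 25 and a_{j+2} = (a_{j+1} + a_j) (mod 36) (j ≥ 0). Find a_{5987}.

Listing terms: a_0 = 5,  a_1 = 25,  a_2 = 30,  a_3 = 19,  a_4 = 13,  a_5 = 32,  a_6 = 9,  a_7 = 5,  a_8 = 14,  a_9 = 19,  a_{10} = 33,  a_{11} = 16,  a_{12} = 13,  a_{13} = 29,  a_{14} = 6,  a_{15} = 35,  a_{16} = 5,  a_{17} = 4,  a_{18} = 9,  a_{19} = 13,  a_{20} = 22,  a_{21} = 35,  a_{22} = 21,  a_{23} = 20,  a_{24} = 5,  a_{25} = 25.
The sequence repeats with period 24.
So a_{5987} = a_{0 + ((5987-0) mod 24)} = a_{11} = 16.

16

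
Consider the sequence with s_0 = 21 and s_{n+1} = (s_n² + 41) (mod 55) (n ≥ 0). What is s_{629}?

20

s_0 = 21; s_1 = 42; s_2 = 45; s_3 = 31; s_4 = 12; s_5 = 20; s_6 = 1; s_7 = 42.
Since s_7 = s_1 = 42, the sequence is eventually periodic: after a pre-period of length 1 it cycles with period 6.
For n ≥ 1, s_n depends only on (n - 1) mod 6. (629 - 1) mod 6 = 4, so s_{629} = s_5 = 20.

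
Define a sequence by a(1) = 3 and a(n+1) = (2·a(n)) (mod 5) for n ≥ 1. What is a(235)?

2

Listing terms: a(1) = 3,  a(2) = 1,  a(3) = 2,  a(4) = 4,  a(5) = 3.
Since a(5) = a(1) = 3, the sequence is periodic with period 4.
So a(235) = a(1 + ((235-1) mod 4)) = a(3) = 2.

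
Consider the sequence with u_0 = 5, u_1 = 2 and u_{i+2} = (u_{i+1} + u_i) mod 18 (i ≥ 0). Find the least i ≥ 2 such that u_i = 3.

11

u_0 = 5; u_1 = 2; u_2 = 7; u_3 = 9; u_4 = 16; u_5 = 7; u_6 = 5; u_7 = 12; u_8 = 17; u_9 = 11; u_{10} = 10; u_{11} = 3; u_{12} = 13; u_{13} = 16; u_{14} = 11; u_{15} = 9; u_{16} = 2; u_{17} = 11; u_{18} = 13; u_{19} = 6; u_{20} = 1; u_{21} = 7; u_{22} = 8; u_{23} = 15; u_{24} = 5; u_{25} = 2.
Since (u_{24}, u_{25}) = (u_0, u_1) = (5, 2) (two consecutive terms determine the rest), the sequence is periodic with period 24.
The value 3 first appears (with i ≥ 2) at u_{11}.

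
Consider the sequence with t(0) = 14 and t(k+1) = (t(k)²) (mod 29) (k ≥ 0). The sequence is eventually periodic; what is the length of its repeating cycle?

Listing terms: t(0) = 14; t(1) = 22; t(2) = 20; t(3) = 23; t(4) = 7; t(5) = 20.
Since t(5) = t(2) = 20, the sequence is eventually periodic: after a pre-period of length 2 it cycles with period 3.

3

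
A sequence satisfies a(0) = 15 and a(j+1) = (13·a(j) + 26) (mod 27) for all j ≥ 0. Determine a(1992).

3

We have a(0) = 15, a(1) = 5, a(2) = 10, a(3) = 21, a(4) = 2, a(5) = 25, a(6) = 0, a(7) = 26, a(8) = 13, a(9) = 6, a(10) = 23, a(11) = 1, a(12) = 12, a(13) = 20, a(14) = 16, a(15) = 18, a(16) = 17, a(17) = 4, a(18) = 24, a(19) = 14, a(20) = 19, a(21) = 3, a(22) = 11, a(23) = 7, a(24) = 9, a(25) = 8, a(26) = 22, a(27) = 15.
The sequence repeats with period 27.
So a(1992) = a(0 + ((1992-0) mod 27)) = a(21) = 3.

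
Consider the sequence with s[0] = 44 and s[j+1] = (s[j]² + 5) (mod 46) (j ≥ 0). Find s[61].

31

We have s[0] = 44,  s[1] = 9,  s[2] = 40,  s[3] = 41,  s[4] = 30,  s[5] = 31,  s[6] = 0,  s[7] = 5,  s[8] = 30.
Since s[8] = s[4] = 30, the sequence is eventually periodic: after a pre-period of length 4 it cycles with period 4.
For j ≥ 4, s[j] depends only on (j - 4) mod 4. (61 - 4) mod 4 = 1, so s[61] = s[5] = 31.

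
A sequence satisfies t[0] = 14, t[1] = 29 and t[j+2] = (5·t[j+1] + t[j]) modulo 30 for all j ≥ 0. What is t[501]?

4

We have t[0] = 14; t[1] = 29; t[2] = 9; t[3] = 14; t[4] = 19; t[5] = 19; t[6] = 24; t[7] = 19; t[8] = 29; t[9] = 14; t[10] = 9; t[11] = 29; t[12] = 4; t[13] = 19; t[14] = 9; t[15] = 4; t[16] = 29; t[17] = 29; t[18] = 24; t[19] = 29; t[20] = 19; t[21] = 4; t[22] = 9; t[23] = 19; t[24] = 14; t[25] = 29.
Since (t[24], t[25]) = (t[0], t[1]) = (14, 29) (two consecutive terms determine the rest), the sequence is periodic with period 24.
So t[501] = t[0 + ((501-0) mod 24)] = t[21] = 4.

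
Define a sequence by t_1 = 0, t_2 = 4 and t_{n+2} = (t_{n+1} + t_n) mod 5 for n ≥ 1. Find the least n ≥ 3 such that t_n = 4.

3

Listing terms: t_1 = 0,  t_2 = 4,  t_3 = 4,  t_4 = 3,  t_5 = 2,  t_6 = 0,  t_7 = 2,  t_8 = 2,  t_9 = 4,  t_{10} = 1,  t_{11} = 0,  t_{12} = 1,  t_{13} = 1,  t_{14} = 2,  t_{15} = 3,  t_{16} = 0,  t_{17} = 3,  t_{18} = 3,  t_{19} = 1,  t_{20} = 4,  t_{21} = 0,  t_{22} = 4.
Since (t_{21}, t_{22}) = (t_1, t_2) = (0, 4) (two consecutive terms determine the rest), the sequence is periodic with period 20.
The value 4 first appears (with n ≥ 3) at t_3.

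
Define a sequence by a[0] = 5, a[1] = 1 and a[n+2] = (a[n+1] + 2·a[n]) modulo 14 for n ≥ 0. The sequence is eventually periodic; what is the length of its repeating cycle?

Computing terms: a[0] = 5, a[1] = 1, a[2] = 11, a[3] = 13, a[4] = 7, a[5] = 5, a[6] = 5, a[7] = 1.
The sequence repeats with period 6.

6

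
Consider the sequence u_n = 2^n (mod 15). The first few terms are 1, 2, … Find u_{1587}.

We have u_0 = 1; u_1 = 2; u_2 = 4; u_3 = 8; u_4 = 1.
Since u_4 = u_0 = 1, the sequence is periodic with period 4.
So u_{1587} = u_{0 + ((1587-0) mod 4)} = u_3 = 8.

8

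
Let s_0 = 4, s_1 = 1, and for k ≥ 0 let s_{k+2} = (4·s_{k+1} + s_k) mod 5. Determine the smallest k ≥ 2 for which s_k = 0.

Listing terms: s_0 = 4,  s_1 = 1,  s_2 = 3,  s_3 = 3,  s_4 = 0,  s_5 = 3,  s_6 = 2,  s_7 = 1,  s_8 = 1,  s_9 = 0,  s_{10} = 1,  s_{11} = 4,  s_{12} = 2,  s_{13} = 2,  s_{14} = 0,  s_{15} = 2,  s_{16} = 3,  s_{17} = 4,  s_{18} = 4,  s_{19} = 0,  s_{20} = 4,  s_{21} = 1.
The sequence repeats with period 20.
The value 0 first appears (with k ≥ 2) at s_4.

4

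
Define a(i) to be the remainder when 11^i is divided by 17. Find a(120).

16

a(1) = 11,  a(2) = 2,  a(3) = 5,  a(4) = 4,  a(5) = 10,  a(6) = 8,  a(7) = 3,  a(8) = 16,  a(9) = 6,  a(10) = 15,  a(11) = 12,  a(12) = 13,  a(13) = 7,  a(14) = 9,  a(15) = 14,  a(16) = 1,  a(17) = 11.
Since a(17) = a(1) = 11, the sequence is periodic with period 16.
(120 - 1) mod 16 = 7, so a(120) = a(8) = 16.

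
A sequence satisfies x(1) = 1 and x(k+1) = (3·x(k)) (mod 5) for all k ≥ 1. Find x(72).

2

We have x(1) = 1, x(2) = 3, x(3) = 4, x(4) = 2, x(5) = 1.
Since x(5) = x(1) = 1, the sequence is periodic with period 4.
So x(72) = x(1 + ((72-1) mod 4)) = x(4) = 2.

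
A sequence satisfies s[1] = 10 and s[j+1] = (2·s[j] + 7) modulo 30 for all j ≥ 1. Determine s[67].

1

Listing terms: s[1] = 10, s[2] = 27, s[3] = 1, s[4] = 9, s[5] = 25, s[6] = 27.
Since s[6] = s[2] = 27, the sequence is eventually periodic: after a pre-period of length 1 it cycles with period 4.
For j ≥ 2, s[j] depends only on (j - 2) mod 4. (67 - 2) mod 4 = 1, so s[67] = s[3] = 1.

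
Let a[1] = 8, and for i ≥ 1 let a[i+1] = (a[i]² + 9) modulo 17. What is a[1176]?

0

Computing terms: a[1] = 8,  a[2] = 5,  a[3] = 0,  a[4] = 9,  a[5] = 5.
Since a[5] = a[2] = 5, the sequence is eventually periodic: after a pre-period of length 1 it cycles with period 3.
For i ≥ 2, a[i] depends only on (i - 2) mod 3. (1176 - 2) mod 3 = 1, so a[1176] = a[3] = 0.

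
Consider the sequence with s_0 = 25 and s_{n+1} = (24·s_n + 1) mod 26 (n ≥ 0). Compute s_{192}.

Listing terms: s_0 = 25; s_1 = 3; s_2 = 21; s_3 = 11; s_4 = 5; s_5 = 17; s_6 = 19; s_7 = 15; s_8 = 23; s_9 = 7; s_{10} = 13; s_{11} = 1; s_{12} = 25.
The sequence repeats with period 12.
So s_{192} = s_{0 + ((192-0) mod 12)} = s_0 = 25.

25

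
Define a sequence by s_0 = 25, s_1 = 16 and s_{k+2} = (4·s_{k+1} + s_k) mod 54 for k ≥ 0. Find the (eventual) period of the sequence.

24

We have s_0 = 25,  s_1 = 16,  s_2 = 35,  s_3 = 48,  s_4 = 11,  s_5 = 38,  s_6 = 1,  s_7 = 42,  s_8 = 7,  s_9 = 16,  s_{10} = 17,  s_{11} = 30,  s_{12} = 29,  s_{13} = 38,  s_{14} = 19,  s_{15} = 6,  s_{16} = 43,  s_{17} = 16,  s_{18} = 53,  s_{19} = 12,  s_{20} = 47,  s_{21} = 38,  s_{22} = 37,  s_{23} = 24,  s_{24} = 25,  s_{25} = 16.
Since (s_{24}, s_{25}) = (s_0, s_1) = (25, 16) (two consecutive terms determine the rest), the sequence is periodic with period 24.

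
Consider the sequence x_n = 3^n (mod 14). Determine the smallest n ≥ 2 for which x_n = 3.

Computing terms: x_1 = 3; x_2 = 9; x_3 = 13; x_4 = 11; x_5 = 5; x_6 = 1; x_7 = 3.
The sequence repeats with period 6.
The value 3 next appears (with n ≥ 2) at x_7.

7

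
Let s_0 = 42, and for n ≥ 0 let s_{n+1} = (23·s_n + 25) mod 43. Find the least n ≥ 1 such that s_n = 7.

10

Listing terms: s_0 = 42,  s_1 = 2,  s_2 = 28,  s_3 = 24,  s_4 = 18,  s_5 = 9,  s_6 = 17,  s_7 = 29,  s_8 = 4,  s_9 = 31,  s_{10} = 7,  s_{11} = 14,  s_{12} = 3,  s_{13} = 8,  s_{14} = 37,  s_{15} = 16,  s_{16} = 6,  s_{17} = 34,  s_{18} = 33,  s_{19} = 10,  s_{20} = 40,  s_{21} = 42.
Since s_{21} = s_0 = 42, the sequence is periodic with period 21.
The value 7 first appears (with n ≥ 1) at s_{10}.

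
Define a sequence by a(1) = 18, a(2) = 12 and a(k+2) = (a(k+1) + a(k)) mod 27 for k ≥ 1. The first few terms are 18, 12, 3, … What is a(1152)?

Listing terms: a(1) = 18; a(2) = 12; a(3) = 3; a(4) = 15; a(5) = 18; a(6) = 6; a(7) = 24; a(8) = 3; a(9) = 0; a(10) = 3; a(11) = 3; a(12) = 6; a(13) = 9; a(14) = 15; a(15) = 24; a(16) = 12; a(17) = 9; a(18) = 21; a(19) = 3; a(20) = 24; a(21) = 0; a(22) = 24; a(23) = 24; a(24) = 21; a(25) = 18; a(26) = 12.
The sequence repeats with period 24.
So a(1152) = a(1 + ((1152-1) mod 24)) = a(24) = 21.

21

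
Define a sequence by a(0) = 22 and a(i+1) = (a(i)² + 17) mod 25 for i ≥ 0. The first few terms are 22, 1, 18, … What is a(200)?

3

Computing terms: a(0) = 22,  a(1) = 1,  a(2) = 18,  a(3) = 16,  a(4) = 23,  a(5) = 21,  a(6) = 8,  a(7) = 6,  a(8) = 3,  a(9) = 1.
Since a(9) = a(1) = 1, the sequence is eventually periodic: after a pre-period of length 1 it cycles with period 8.
For i ≥ 1, a(i) depends only on (i - 1) mod 8. (200 - 1) mod 8 = 7, so a(200) = a(8) = 3.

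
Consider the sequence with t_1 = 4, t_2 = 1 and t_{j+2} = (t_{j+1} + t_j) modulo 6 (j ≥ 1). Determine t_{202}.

t_1 = 4; t_2 = 1; t_3 = 5; t_4 = 0; t_5 = 5; t_6 = 5; t_7 = 4; t_8 = 3; t_9 = 1; t_{10} = 4; t_{11} = 5; t_{12} = 3; t_{13} = 2; t_{14} = 5; t_{15} = 1; t_{16} = 0; t_{17} = 1; t_{18} = 1; t_{19} = 2; t_{20} = 3; t_{21} = 5; t_{22} = 2; t_{23} = 1; t_{24} = 3; t_{25} = 4; t_{26} = 1.
Since (t_{25}, t_{26}) = (t_1, t_2) = (4, 1) (two consecutive terms determine the rest), the sequence is periodic with period 24.
(202 - 1) mod 24 = 9, so t_{202} = t_{10} = 4.

4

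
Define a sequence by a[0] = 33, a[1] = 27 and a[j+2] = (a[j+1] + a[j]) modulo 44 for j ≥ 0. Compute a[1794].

Computing terms: a[0] = 33; a[1] = 27; a[2] = 16; a[3] = 43; a[4] = 15; a[5] = 14; a[6] = 29; a[7] = 43; a[8] = 28; a[9] = 27; a[10] = 11; a[11] = 38; a[12] = 5; a[13] = 43; a[14] = 4; a[15] = 3; a[16] = 7; a[17] = 10; a[18] = 17; a[19] = 27; a[20] = 0; a[21] = 27; a[22] = 27; a[23] = 10; a[24] = 37; a[25] = 3; a[26] = 40; a[27] = 43; a[28] = 39; a[29] = 38; a[30] = 33; a[31] = 27.
The sequence repeats with period 30.
So a[1794] = a[0 + ((1794-0) mod 30)] = a[24] = 37.

37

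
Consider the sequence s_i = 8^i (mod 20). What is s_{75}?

12

Listing terms: s_0 = 1,  s_1 = 8,  s_2 = 4,  s_3 = 12,  s_4 = 16,  s_5 = 8.
Since s_5 = s_1 = 8, the sequence is eventually periodic: after a pre-period of length 1 it cycles with period 4.
For i ≥ 1, s_i depends only on (i - 1) mod 4. (75 - 1) mod 4 = 2, so s_{75} = s_3 = 12.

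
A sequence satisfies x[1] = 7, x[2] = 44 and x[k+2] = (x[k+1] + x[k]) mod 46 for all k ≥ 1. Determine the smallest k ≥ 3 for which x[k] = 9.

Listing terms: x[1] = 7, x[2] = 44, x[3] = 5, x[4] = 3, x[5] = 8, x[6] = 11, x[7] = 19, x[8] = 30, x[9] = 3, x[10] = 33, x[11] = 36, x[12] = 23, x[13] = 13, x[14] = 36, x[15] = 3, x[16] = 39, x[17] = 42, x[18] = 35, x[19] = 31, x[20] = 20, x[21] = 5, x[22] = 25, x[23] = 30, x[24] = 9, x[25] = 39, x[26] = 2, x[27] = 41, x[28] = 43, x[29] = 38, x[30] = 35, x[31] = 27, x[32] = 16, x[33] = 43, x[34] = 13, x[35] = 10, x[36] = 23, x[37] = 33, x[38] = 10, x[39] = 43, x[40] = 7, x[41] = 4, x[42] = 11, x[43] = 15, x[44] = 26, x[45] = 41, x[46] = 21, x[47] = 16, x[48] = 37, x[49] = 7, x[50] = 44.
Since (x[49], x[50]) = (x[1], x[2]) = (7, 44) (two consecutive terms determine the rest), the sequence is periodic with period 48.
The value 9 first appears (with k ≥ 3) at x[24].

24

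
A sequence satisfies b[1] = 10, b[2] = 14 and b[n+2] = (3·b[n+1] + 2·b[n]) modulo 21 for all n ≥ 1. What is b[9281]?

19

Computing terms: b[1] = 10, b[2] = 14, b[3] = 20, b[4] = 4, b[5] = 10, b[6] = 17, b[7] = 8, b[8] = 16, b[9] = 1, b[10] = 14, b[11] = 2, b[12] = 13, b[13] = 1, b[14] = 8, b[15] = 5, b[16] = 10, b[17] = 19, b[18] = 14, b[19] = 17, b[20] = 16, b[21] = 19, b[22] = 5, b[23] = 11, b[24] = 1, b[25] = 4, b[26] = 14, b[27] = 8, b[28] = 10, b[29] = 4, b[30] = 11, b[31] = 20, b[32] = 19, b[33] = 13, b[34] = 14, b[35] = 5, b[36] = 1, b[37] = 13, b[38] = 20, b[39] = 2, b[40] = 4, b[41] = 16, b[42] = 14, b[43] = 11, b[44] = 19, b[45] = 16, b[46] = 2, b[47] = 17, b[48] = 13, b[49] = 10, b[50] = 14.
The sequence repeats with period 48.
(9281 - 1) mod 48 = 16, so b[9281] = b[17] = 19.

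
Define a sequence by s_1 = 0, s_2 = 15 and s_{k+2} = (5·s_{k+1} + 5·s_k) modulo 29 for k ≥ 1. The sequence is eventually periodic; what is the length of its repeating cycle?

s_1 = 0, s_2 = 15, s_3 = 17, s_4 = 15, s_5 = 15, s_6 = 5, s_7 = 13, s_8 = 3, s_9 = 22, s_{10} = 9, s_{11} = 10, s_{12} = 8, s_{13} = 3, s_{14} = 26, s_{15} = 0, s_{16} = 14, s_{17} = 12, s_{18} = 14, s_{19} = 14, s_{20} = 24, s_{21} = 16, s_{22} = 26, s_{23} = 7, s_{24} = 20, s_{25} = 19, s_{26} = 21, s_{27} = 26, s_{28} = 3, s_{29} = 0, s_{30} = 15.
Since (s_{29}, s_{30}) = (s_1, s_2) = (0, 15) (two consecutive terms determine the rest), the sequence is periodic with period 28.

28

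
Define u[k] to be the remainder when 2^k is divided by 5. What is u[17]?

Listing terms: u[1] = 2,  u[2] = 4,  u[3] = 3,  u[4] = 1,  u[5] = 2.
The sequence repeats with period 4.
(17 - 1) mod 4 = 0, so u[17] = u[1] = 2.

2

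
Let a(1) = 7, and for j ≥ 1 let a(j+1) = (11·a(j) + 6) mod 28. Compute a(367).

7

a(1) = 7; a(2) = 27; a(3) = 23; a(4) = 7.
Since a(4) = a(1) = 7, the sequence is periodic with period 3.
So a(367) = a(1 + ((367-1) mod 3)) = a(1) = 7.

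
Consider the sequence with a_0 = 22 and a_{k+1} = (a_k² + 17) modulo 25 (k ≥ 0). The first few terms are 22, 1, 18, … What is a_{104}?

3

Listing terms: a_0 = 22; a_1 = 1; a_2 = 18; a_3 = 16; a_4 = 23; a_5 = 21; a_6 = 8; a_7 = 6; a_8 = 3; a_9 = 1.
Since a_9 = a_1 = 1, the sequence is eventually periodic: after a pre-period of length 1 it cycles with period 8.
For k ≥ 1, a_k depends only on (k - 1) mod 8. (104 - 1) mod 8 = 7, so a_{104} = a_8 = 3.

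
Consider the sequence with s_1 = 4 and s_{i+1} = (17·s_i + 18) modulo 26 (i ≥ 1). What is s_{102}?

16

Listing terms: s_1 = 4, s_2 = 8, s_3 = 24, s_4 = 10, s_5 = 6, s_6 = 16, s_7 = 4.
Since s_7 = s_1 = 4, the sequence is periodic with period 6.
(102 - 1) mod 6 = 5, so s_{102} = s_6 = 16.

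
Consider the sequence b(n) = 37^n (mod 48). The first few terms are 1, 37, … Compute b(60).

1

b(0) = 1; b(1) = 37; b(2) = 25; b(3) = 13; b(4) = 1.
Since b(4) = b(0) = 1, the sequence is periodic with period 4.
(60 - 0) mod 4 = 0, so b(60) = b(0) = 1.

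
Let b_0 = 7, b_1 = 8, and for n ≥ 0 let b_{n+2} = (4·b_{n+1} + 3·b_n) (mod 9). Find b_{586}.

Computing terms: b_0 = 7,  b_1 = 8,  b_2 = 8,  b_3 = 2,  b_4 = 5,  b_5 = 8,  b_6 = 2.
Since (b_5, b_6) = (b_2, b_3) = (8, 2) (two consecutive terms determine the rest), the sequence is eventually periodic: after a pre-period of length 2 it cycles with period 3.
For n ≥ 2, b_n depends only on (n - 2) mod 3. (586 - 2) mod 3 = 2, so b_{586} = b_4 = 5.

5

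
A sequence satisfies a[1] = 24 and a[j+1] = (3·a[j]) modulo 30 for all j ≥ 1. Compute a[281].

a[1] = 24; a[2] = 12; a[3] = 6; a[4] = 18; a[5] = 24.
Since a[5] = a[1] = 24, the sequence is periodic with period 4.
So a[281] = a[1 + ((281-1) mod 4)] = a[1] = 24.

24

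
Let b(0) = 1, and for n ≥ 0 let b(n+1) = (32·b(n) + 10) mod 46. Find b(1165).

22

Listing terms: b(0) = 1, b(1) = 42, b(2) = 20, b(3) = 6, b(4) = 18, b(5) = 34, b(6) = 40, b(7) = 2, b(8) = 28, b(9) = 32, b(10) = 22, b(11) = 24, b(12) = 42.
Since b(12) = b(1) = 42, the sequence is eventually periodic: after a pre-period of length 1 it cycles with period 11.
For n ≥ 1, b(n) depends only on (n - 1) mod 11. (1165 - 1) mod 11 = 9, so b(1165) = b(10) = 22.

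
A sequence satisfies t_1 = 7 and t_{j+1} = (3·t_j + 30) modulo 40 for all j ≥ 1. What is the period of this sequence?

t_1 = 7; t_2 = 11; t_3 = 23; t_4 = 19; t_5 = 7.
Since t_5 = t_1 = 7, the sequence is periodic with period 4.

4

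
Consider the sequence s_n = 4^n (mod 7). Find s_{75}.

We have s_0 = 1; s_1 = 4; s_2 = 2; s_3 = 1.
Since s_3 = s_0 = 1, the sequence is periodic with period 3.
(75 - 0) mod 3 = 0, so s_{75} = s_0 = 1.

1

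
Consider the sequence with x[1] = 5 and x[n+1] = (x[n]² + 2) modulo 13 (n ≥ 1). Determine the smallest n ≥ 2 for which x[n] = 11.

4

Listing terms: x[1] = 5, x[2] = 1, x[3] = 3, x[4] = 11, x[5] = 6, x[6] = 12, x[7] = 3.
Since x[7] = x[3] = 3, the sequence is eventually periodic: after a pre-period of length 2 it cycles with period 4.
The value 11 first appears (with n ≥ 2) at x[4].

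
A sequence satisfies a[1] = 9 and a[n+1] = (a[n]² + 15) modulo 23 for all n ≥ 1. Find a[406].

10

a[1] = 9, a[2] = 4, a[3] = 8, a[4] = 10, a[5] = 0, a[6] = 15, a[7] = 10.
Since a[7] = a[4] = 10, the sequence is eventually periodic: after a pre-period of length 3 it cycles with period 3.
For n ≥ 4, a[n] depends only on (n - 4) mod 3. (406 - 4) mod 3 = 0, so a[406] = a[4] = 10.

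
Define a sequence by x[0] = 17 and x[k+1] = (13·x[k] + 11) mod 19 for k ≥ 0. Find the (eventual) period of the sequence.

18

x[0] = 17; x[1] = 4; x[2] = 6; x[3] = 13; x[4] = 9; x[5] = 14; x[6] = 3; x[7] = 12; x[8] = 15; x[9] = 16; x[10] = 10; x[11] = 8; x[12] = 1; x[13] = 5; x[14] = 0; x[15] = 11; x[16] = 2; x[17] = 18; x[18] = 17.
The sequence repeats with period 18.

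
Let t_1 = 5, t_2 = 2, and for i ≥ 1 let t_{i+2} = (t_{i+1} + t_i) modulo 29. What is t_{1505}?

t_1 = 5; t_2 = 2; t_3 = 7; t_4 = 9; t_5 = 16; t_6 = 25; t_7 = 12; t_8 = 8; t_9 = 20; t_{10} = 28; t_{11} = 19; t_{12} = 18; t_{13} = 8; t_{14} = 26; t_{15} = 5; t_{16} = 2.
Since (t_{15}, t_{16}) = (t_1, t_2) = (5, 2) (two consecutive terms determine the rest), the sequence is periodic with period 14.
So t_{1505} = t_{1 + ((1505-1) mod 14)} = t_7 = 12.

12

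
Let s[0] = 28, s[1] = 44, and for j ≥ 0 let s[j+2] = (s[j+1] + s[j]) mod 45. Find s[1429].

19

We have s[0] = 28, s[1] = 44, s[2] = 27, s[3] = 26, s[4] = 8, s[5] = 34, s[6] = 42, s[7] = 31, s[8] = 28, s[9] = 14, s[10] = 42, s[11] = 11, s[12] = 8, s[13] = 19, s[14] = 27, s[15] = 1, s[16] = 28, s[17] = 29, s[18] = 12, s[19] = 41, s[20] = 8, s[21] = 4, s[22] = 12, s[23] = 16, s[24] = 28, s[25] = 44.
The sequence repeats with period 24.
(1429 - 0) mod 24 = 13, so s[1429] = s[13] = 19.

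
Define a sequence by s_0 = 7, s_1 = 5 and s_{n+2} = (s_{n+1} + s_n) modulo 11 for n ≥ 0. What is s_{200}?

7

s_0 = 7; s_1 = 5; s_2 = 1; s_3 = 6; s_4 = 7; s_5 = 2; s_6 = 9; s_7 = 0; s_8 = 9; s_9 = 9; s_{10} = 7; s_{11} = 5.
The sequence repeats with period 10.
So s_{200} = s_{0 + ((200-0) mod 10)} = s_0 = 7.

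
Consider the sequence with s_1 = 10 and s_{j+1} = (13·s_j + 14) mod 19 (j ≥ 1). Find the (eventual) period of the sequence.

18

We have s_1 = 10; s_2 = 11; s_3 = 5; s_4 = 3; s_5 = 15; s_6 = 0; s_7 = 14; s_8 = 6; s_9 = 16; s_{10} = 13; s_{11} = 12; s_{12} = 18; s_{13} = 1; s_{14} = 8; s_{15} = 4; s_{16} = 9; s_{17} = 17; s_{18} = 7; s_{19} = 10.
The sequence repeats with period 18.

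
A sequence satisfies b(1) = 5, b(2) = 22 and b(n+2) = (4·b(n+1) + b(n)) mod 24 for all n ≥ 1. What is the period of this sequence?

Computing terms: b(1) = 5,  b(2) = 22,  b(3) = 21,  b(4) = 10,  b(5) = 13,  b(6) = 14,  b(7) = 21,  b(8) = 2,  b(9) = 5,  b(10) = 22.
The sequence repeats with period 8.

8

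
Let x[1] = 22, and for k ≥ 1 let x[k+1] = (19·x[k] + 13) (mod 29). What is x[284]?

5

Computing terms: x[1] = 22, x[2] = 25, x[3] = 24, x[4] = 5, x[5] = 21, x[6] = 6, x[7] = 11, x[8] = 19, x[9] = 26, x[10] = 14, x[11] = 18, x[12] = 7, x[13] = 1, x[14] = 3, x[15] = 12, x[16] = 9, x[17] = 10, x[18] = 0, x[19] = 13, x[20] = 28, x[21] = 23, x[22] = 15, x[23] = 8, x[24] = 20, x[25] = 16, x[26] = 27, x[27] = 4, x[28] = 2, x[29] = 22.
Since x[29] = x[1] = 22, the sequence is periodic with period 28.
So x[284] = x[1 + ((284-1) mod 28)] = x[4] = 5.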